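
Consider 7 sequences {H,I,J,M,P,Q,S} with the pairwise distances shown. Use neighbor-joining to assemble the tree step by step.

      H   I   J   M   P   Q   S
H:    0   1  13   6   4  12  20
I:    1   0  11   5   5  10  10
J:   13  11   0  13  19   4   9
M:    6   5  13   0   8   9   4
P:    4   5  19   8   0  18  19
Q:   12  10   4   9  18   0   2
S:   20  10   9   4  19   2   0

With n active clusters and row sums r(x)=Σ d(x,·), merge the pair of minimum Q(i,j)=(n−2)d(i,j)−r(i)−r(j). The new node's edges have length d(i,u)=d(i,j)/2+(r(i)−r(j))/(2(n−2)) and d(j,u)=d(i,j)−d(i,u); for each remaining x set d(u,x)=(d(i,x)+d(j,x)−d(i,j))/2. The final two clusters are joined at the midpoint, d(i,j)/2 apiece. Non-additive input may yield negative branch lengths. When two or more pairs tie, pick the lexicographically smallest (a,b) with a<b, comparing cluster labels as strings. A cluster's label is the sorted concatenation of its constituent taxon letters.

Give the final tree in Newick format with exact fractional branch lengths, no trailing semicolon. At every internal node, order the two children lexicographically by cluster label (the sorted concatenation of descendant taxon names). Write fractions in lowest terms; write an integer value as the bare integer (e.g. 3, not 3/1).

((((((H:3/10,P:37/10):35/16,I:-19/16):95/24,M:13/24):79/16,S:23/16):33/16,J:35/8):-3/16,Q:-3/16)

iteration 1: select H,P (d=4, Q=-109); attach at lengths (3/10, 37/10); label the merged cluster HP
  updated: d(HP,I)=1, d(HP,J)=14, d(HP,M)=5, d(HP,Q)=13, d(HP,S)=35/2
iteration 2: select HP,I (d=1, Q=-167/2); attach at lengths (35/16, -19/16); label the merged cluster HIP
  updated: d(HIP,J)=12, d(HIP,M)=9/2, d(HIP,Q)=11, d(HIP,S)=53/4
iteration 3: select HIP,M (d=9/2, Q=-231/4); attach at lengths (95/24, 13/24); label the merged cluster HIMP
  updated: d(HIMP,J)=41/4, d(HIMP,Q)=31/4, d(HIMP,S)=51/8
iteration 4: select HIMP,S (d=51/8, Q=-29); attach at lengths (79/16, 23/16); label the merged cluster HIMPS
  updated: d(HIMPS,J)=103/16, d(HIMPS,Q)=27/16
iteration 5: select HIMPS,J (d=103/16, Q=-97/8); attach at lengths (33/16, 35/8); label the merged cluster HIJMPS
  updated: d(HIJMPS,Q)=-3/8
iteration 6: select HIJMPS,Q (d=-3/8); attach at lengths (-3/16, -3/16); label the merged cluster HIJMPQS
final tree: ((((((H:3/10,P:37/10):35/16,I:-19/16):95/24,M:13/24):79/16,S:23/16):33/16,J:35/8):-3/16,Q:-3/16)
total length: 351/16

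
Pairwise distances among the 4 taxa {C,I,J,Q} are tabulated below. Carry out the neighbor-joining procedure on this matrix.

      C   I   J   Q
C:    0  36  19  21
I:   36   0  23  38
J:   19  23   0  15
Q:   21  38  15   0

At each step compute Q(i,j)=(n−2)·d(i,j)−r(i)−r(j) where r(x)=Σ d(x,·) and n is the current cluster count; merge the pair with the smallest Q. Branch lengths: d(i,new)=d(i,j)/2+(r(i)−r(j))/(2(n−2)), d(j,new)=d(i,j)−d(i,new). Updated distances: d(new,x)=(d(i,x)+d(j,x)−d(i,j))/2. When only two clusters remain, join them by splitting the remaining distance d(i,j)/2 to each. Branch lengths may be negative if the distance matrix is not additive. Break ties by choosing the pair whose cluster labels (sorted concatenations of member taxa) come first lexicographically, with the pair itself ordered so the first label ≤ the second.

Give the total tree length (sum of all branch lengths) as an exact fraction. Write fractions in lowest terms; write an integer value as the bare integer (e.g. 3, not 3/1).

1. join C+Q (d=21, Q=-108) ⇒ CQ; edges |C|=11, |Q|=10
  updated: d(CQ,I)=53/2, d(CQ,J)=13/2
2. join CQ+I (d=53/2, Q=-56) ⇒ CIQ; edges |CQ|=5, |I|=43/2
  updated: d(CIQ,J)=3/2
3. join CIQ+J (d=3/2) ⇒ CIJQ; edges |CIQ|=3/4, |J|=3/4
final tree: (((C:11,Q:10):5,I:43/2):3/4,J:3/4)
total length: 49

49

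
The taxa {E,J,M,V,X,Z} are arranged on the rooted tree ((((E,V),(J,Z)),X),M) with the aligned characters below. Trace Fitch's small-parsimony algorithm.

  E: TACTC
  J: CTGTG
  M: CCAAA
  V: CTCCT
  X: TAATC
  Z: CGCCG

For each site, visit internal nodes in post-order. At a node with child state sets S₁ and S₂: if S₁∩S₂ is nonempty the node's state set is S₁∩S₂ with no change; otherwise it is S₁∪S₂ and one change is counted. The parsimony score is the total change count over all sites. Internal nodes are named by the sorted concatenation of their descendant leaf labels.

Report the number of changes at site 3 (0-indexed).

[col 0] EV: children E:{T}, V:{C} ∪→ {C,T}; cost 1
[col 0] JZ: children J:{C}, Z:{C} ∩→ {C}; cost 0
[col 0] EJVZ: children EV:{C,T}, JZ:{C} ∩→ {C}; cost 0
[col 0] EJVXZ: children EJVZ:{C}, X:{T} ∪→ {C,T}; cost 1
[col 0] EJMVXZ: children EJVXZ:{C,T}, M:{C} ∩→ {C}; cost 0
[col 1] EV: children E:{A}, V:{T} ∪→ {A,T}; cost 1
[col 1] JZ: children J:{T}, Z:{G} ∪→ {G,T}; cost 1
[col 1] EJVZ: children EV:{A,T}, JZ:{G,T} ∩→ {T}; cost 0
[col 1] EJVXZ: children EJVZ:{T}, X:{A} ∪→ {A,T}; cost 1
[col 1] EJMVXZ: children EJVXZ:{A,T}, M:{C} ∪→ {A,C,T}; cost 1
[col 2] EV: children E:{C}, V:{C} ∩→ {C}; cost 0
[col 2] JZ: children J:{G}, Z:{C} ∪→ {C,G}; cost 1
[col 2] EJVZ: children EV:{C}, JZ:{C,G} ∩→ {C}; cost 0
[col 2] EJVXZ: children EJVZ:{C}, X:{A} ∪→ {A,C}; cost 1
[col 2] EJMVXZ: children EJVXZ:{A,C}, M:{A} ∩→ {A}; cost 0
[col 3] EV: children E:{T}, V:{C} ∪→ {C,T}; cost 1
[col 3] JZ: children J:{T}, Z:{C} ∪→ {C,T}; cost 1
[col 3] EJVZ: children EV:{C,T}, JZ:{C,T} ∩→ {C,T}; cost 0
[col 3] EJVXZ: children EJVZ:{C,T}, X:{T} ∩→ {T}; cost 0
[col 3] EJMVXZ: children EJVXZ:{T}, M:{A} ∪→ {A,T}; cost 1
[col 4] EV: children E:{C}, V:{T} ∪→ {C,T}; cost 1
[col 4] JZ: children J:{G}, Z:{G} ∩→ {G}; cost 0
[col 4] EJVZ: children EV:{C,T}, JZ:{G} ∪→ {C,G,T}; cost 1
[col 4] EJVXZ: children EJVZ:{C,G,T}, X:{C} ∩→ {C}; cost 0
[col 4] EJMVXZ: children EJVXZ:{C}, M:{A} ∪→ {A,C}; cost 1
per-site changes: [2, 4, 2, 3, 3]; total = 14

3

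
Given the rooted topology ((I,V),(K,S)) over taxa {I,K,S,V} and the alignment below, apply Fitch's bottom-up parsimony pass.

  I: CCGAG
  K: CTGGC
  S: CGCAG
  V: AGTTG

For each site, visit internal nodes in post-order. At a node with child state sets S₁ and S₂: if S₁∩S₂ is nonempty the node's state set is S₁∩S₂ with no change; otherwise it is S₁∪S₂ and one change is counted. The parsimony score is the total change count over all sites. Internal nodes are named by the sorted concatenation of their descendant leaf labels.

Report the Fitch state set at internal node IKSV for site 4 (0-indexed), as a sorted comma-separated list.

G

IV@0: {C} ∪ {A} = {A,C} (union, +1)
KS@0: {C} ∩ {C} = {C} (intersection, +0)
IKSV@0: {A,C} ∩ {C} = {C} (intersection, +0)
IV@1: {C} ∪ {G} = {C,G} (union, +1)
KS@1: {T} ∪ {G} = {G,T} (union, +1)
IKSV@1: {C,G} ∩ {G,T} = {G} (intersection, +0)
IV@2: {G} ∪ {T} = {G,T} (union, +1)
KS@2: {G} ∪ {C} = {C,G} (union, +1)
IKSV@2: {G,T} ∩ {C,G} = {G} (intersection, +0)
IV@3: {A} ∪ {T} = {A,T} (union, +1)
KS@3: {G} ∪ {A} = {A,G} (union, +1)
IKSV@3: {A,T} ∩ {A,G} = {A} (intersection, +0)
IV@4: {G} ∩ {G} = {G} (intersection, +0)
KS@4: {C} ∪ {G} = {C,G} (union, +1)
IKSV@4: {G} ∩ {C,G} = {G} (intersection, +0)
per-site changes: [1, 2, 2, 2, 1]; total = 8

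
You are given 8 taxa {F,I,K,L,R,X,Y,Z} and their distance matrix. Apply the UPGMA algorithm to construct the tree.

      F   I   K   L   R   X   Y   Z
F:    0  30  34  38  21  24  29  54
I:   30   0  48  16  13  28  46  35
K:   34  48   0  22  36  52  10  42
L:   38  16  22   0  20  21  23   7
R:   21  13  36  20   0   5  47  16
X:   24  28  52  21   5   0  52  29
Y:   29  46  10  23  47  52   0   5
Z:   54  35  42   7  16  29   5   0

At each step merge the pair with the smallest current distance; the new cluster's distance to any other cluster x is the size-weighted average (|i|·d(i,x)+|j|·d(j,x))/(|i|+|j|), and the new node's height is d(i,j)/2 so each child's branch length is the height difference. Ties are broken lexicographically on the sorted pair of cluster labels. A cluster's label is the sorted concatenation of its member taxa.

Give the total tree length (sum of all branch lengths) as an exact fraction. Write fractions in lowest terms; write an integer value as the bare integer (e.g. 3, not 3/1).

4003/48

step 1: merge (R,X) at d=5; branch lengths R→5/2, X→5/2; new cluster RX
  updated: d(F,RX)=45/2, d(I,RX)=41/2, d(K,RX)=44, d(L,RX)=41/2, d(RX,Y)=99/2, d(RX,Z)=45/2
step 2: merge (Y,Z) at d=5; branch lengths Y→5/2, Z→5/2; new cluster YZ
  updated: d(F,YZ)=83/2, d(I,YZ)=81/2, d(K,YZ)=26, d(L,YZ)=15, d(RX,YZ)=36
step 3: merge (L,YZ) at d=15; branch lengths L→15/2, YZ→5; new cluster LYZ
  updated: d(F,LYZ)=121/3, d(I,LYZ)=97/3, d(K,LYZ)=74/3, d(LYZ,RX)=185/6
step 4: merge (I,RX) at d=41/2; branch lengths I→41/4, RX→31/4; new cluster IRX
  updated: d(F,IRX)=25, d(IRX,K)=136/3, d(IRX,LYZ)=94/3
step 5: merge (K,LYZ) at d=74/3; branch lengths K→37/3, LYZ→29/6; new cluster KLYZ
  updated: d(F,KLYZ)=155/4, d(IRX,KLYZ)=209/6
step 6: merge (F,IRX) at d=25; branch lengths F→25/2, IRX→9/4; new cluster FIRX
  updated: d(FIRX,KLYZ)=573/16
step 7: merge (FIRX,KLYZ) at d=573/16; branch lengths FIRX→173/32, KLYZ→535/96; new cluster FIKLRXYZ
final tree: ((F:25/2,(I:41/4,(R:5/2,X:5/2):31/4):9/4):173/32,(K:37/3,(L:15/2,(Y:5/2,Z:5/2):5):29/6):535/96)
total length: 4003/48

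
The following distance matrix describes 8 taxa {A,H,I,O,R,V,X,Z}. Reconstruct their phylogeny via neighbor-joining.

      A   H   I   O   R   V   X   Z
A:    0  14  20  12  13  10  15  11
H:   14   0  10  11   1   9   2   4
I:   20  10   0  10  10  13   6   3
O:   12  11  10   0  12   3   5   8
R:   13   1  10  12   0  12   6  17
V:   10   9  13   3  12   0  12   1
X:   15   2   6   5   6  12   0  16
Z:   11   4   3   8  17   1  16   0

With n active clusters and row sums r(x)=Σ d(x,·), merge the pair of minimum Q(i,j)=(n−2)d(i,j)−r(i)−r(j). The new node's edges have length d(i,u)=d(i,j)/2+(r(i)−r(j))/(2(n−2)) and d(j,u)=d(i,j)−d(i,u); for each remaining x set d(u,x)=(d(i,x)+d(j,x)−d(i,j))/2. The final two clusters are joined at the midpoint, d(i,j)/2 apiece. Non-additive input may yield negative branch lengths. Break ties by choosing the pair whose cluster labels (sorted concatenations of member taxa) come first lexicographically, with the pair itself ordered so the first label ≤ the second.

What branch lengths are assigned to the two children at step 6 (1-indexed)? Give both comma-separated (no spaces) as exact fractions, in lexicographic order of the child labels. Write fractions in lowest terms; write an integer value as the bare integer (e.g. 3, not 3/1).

1,15/8

1. join H+R (d=1, Q=-116) ⇒ HR; edges |H|=-7/6, |R|=13/6
  updated: d(A,HR)=13, d(HR,I)=19/2, d(HR,O)=11, d(HR,V)=10, d(HR,X)=7/2, d(HR,Z)=10
2. join HR+X (d=7/2, Q=-97) ⇒ HRX; edges |HR|=17/10, |X|=9/5
  updated: d(A,HRX)=49/4, d(HRX,I)=6, d(HRX,O)=25/4, d(HRX,V)=37/4, d(HRX,Z)=45/4
3. join I+Z (d=3, Q=-297/4) ⇒ IZ; edges |I|=119/32, |Z|=-23/32
  updated: d(A,IZ)=14, d(HRX,IZ)=57/8, d(IZ,O)=15/2, d(IZ,V)=11/2
4. join HRX+IZ (d=57/8, Q=-381/8) ⇒ HIRXZ; edges |HRX|=59/16, |IZ|=55/16
  updated: d(A,HIRXZ)=153/16, d(HIRXZ,O)=53/16, d(HIRXZ,V)=61/16
5. join A+HIRXZ (d=153/16, Q=-233/8) ⇒ AHIRXZ; edges |A|=17/2, |HIRXZ|=17/16
  updated: d(AHIRXZ,O)=23/8, d(AHIRXZ,V)=17/8
6. join AHIRXZ+O (d=23/8, Q=-8) ⇒ AHIORXZ; edges |AHIRXZ|=1, |O|=15/8
  updated: d(AHIORXZ,V)=9/8
7. join AHIORXZ+V (d=9/8) ⇒ AHIORVXZ; edges |AHIORXZ|=9/16, |V|=9/16
final tree: (((A:17/2,(((H:-7/6,R:13/6):17/10,X:9/5):59/16,(I:119/32,Z:-23/32):55/16):17/16):1,O:15/8):9/16,V:9/16)
total length: 451/16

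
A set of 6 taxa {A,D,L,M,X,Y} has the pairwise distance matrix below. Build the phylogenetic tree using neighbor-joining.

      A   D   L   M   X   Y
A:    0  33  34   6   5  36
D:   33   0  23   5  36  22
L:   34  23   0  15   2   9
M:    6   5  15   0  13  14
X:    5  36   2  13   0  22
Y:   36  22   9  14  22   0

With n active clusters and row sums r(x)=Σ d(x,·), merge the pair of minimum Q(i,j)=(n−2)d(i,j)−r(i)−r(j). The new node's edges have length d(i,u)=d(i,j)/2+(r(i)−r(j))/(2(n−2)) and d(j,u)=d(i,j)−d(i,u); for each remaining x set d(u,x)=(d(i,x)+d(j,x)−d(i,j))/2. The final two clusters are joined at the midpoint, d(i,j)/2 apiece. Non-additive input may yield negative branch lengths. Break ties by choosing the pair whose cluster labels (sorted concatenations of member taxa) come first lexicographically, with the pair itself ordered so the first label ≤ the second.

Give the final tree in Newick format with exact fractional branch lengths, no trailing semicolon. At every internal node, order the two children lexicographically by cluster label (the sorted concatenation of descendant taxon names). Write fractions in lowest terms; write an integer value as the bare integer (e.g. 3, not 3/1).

iteration 1: select A,X (d=5, Q=-172); attach at lengths (7, -2); label the merged cluster AX
  updated: d(AX,D)=32, d(AX,L)=31/2, d(AX,M)=7, d(AX,Y)=53/2
iteration 2: select D,M (d=5, Q=-108); attach at lengths (28/3, -13/3); label the merged cluster DM
  updated: d(AX,DM)=17, d(DM,L)=33/2, d(DM,Y)=31/2
iteration 3: select AX,DM (d=17, Q=-74); attach at lengths (11, 6); label the merged cluster ADMX
  updated: d(ADMX,L)=15/2, d(ADMX,Y)=25/2
iteration 4: select ADMX,L (d=15/2, Q=-29); attach at lengths (11/2, 2); label the merged cluster ADLMX
  updated: d(ADLMX,Y)=7
iteration 5: select ADLMX,Y (d=7); attach at lengths (7/2, 7/2); label the merged cluster ADLMXY
final tree: ((((A:7,X:-2):11,(D:28/3,M:-13/3):6):11/2,L:2):7/2,Y:7/2)
total length: 83/2

((((A:7,X:-2):11,(D:28/3,M:-13/3):6):11/2,L:2):7/2,Y:7/2)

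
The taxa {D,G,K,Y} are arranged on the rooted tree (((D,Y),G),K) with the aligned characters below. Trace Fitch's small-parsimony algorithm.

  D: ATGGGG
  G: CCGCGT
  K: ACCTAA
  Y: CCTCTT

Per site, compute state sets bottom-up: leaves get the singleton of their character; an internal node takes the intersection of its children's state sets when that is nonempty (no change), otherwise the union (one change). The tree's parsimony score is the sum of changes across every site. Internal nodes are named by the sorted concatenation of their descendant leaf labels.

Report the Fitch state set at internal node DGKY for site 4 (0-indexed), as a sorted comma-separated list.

A,G

[col 0] DY: children D:{A}, Y:{C} ∪→ {A,C}; cost 1
[col 0] DGY: children DY:{A,C}, G:{C} ∩→ {C}; cost 0
[col 0] DGKY: children DGY:{C}, K:{A} ∪→ {A,C}; cost 1
[col 1] DY: children D:{T}, Y:{C} ∪→ {C,T}; cost 1
[col 1] DGY: children DY:{C,T}, G:{C} ∩→ {C}; cost 0
[col 1] DGKY: children DGY:{C}, K:{C} ∩→ {C}; cost 0
[col 2] DY: children D:{G}, Y:{T} ∪→ {G,T}; cost 1
[col 2] DGY: children DY:{G,T}, G:{G} ∩→ {G}; cost 0
[col 2] DGKY: children DGY:{G}, K:{C} ∪→ {C,G}; cost 1
[col 3] DY: children D:{G}, Y:{C} ∪→ {C,G}; cost 1
[col 3] DGY: children DY:{C,G}, G:{C} ∩→ {C}; cost 0
[col 3] DGKY: children DGY:{C}, K:{T} ∪→ {C,T}; cost 1
[col 4] DY: children D:{G}, Y:{T} ∪→ {G,T}; cost 1
[col 4] DGY: children DY:{G,T}, G:{G} ∩→ {G}; cost 0
[col 4] DGKY: children DGY:{G}, K:{A} ∪→ {A,G}; cost 1
[col 5] DY: children D:{G}, Y:{T} ∪→ {G,T}; cost 1
[col 5] DGY: children DY:{G,T}, G:{T} ∩→ {T}; cost 0
[col 5] DGKY: children DGY:{T}, K:{A} ∪→ {A,T}; cost 1
per-site changes: [2, 1, 2, 2, 2, 2]; total = 11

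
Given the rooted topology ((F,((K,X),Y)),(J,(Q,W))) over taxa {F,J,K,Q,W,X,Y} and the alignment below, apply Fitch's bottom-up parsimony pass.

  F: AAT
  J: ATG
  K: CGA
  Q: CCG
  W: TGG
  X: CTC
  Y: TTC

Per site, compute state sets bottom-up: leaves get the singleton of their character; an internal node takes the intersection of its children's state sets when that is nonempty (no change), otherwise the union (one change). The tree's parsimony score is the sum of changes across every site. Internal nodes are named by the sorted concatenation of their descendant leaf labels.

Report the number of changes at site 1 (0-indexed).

4

site 0, node KX: K={C} ∩ X={C} → {C} (+0)
site 0, node KXY: KX={C} ∪ Y={T} → {C,T} (+1)
site 0, node FKXY: F={A} ∪ KXY={C,T} → {A,C,T} (+1)
site 0, node QW: Q={C} ∪ W={T} → {C,T} (+1)
site 0, node JQW: J={A} ∪ QW={C,T} → {A,C,T} (+1)
site 0, node FJKQWXY: FKXY={A,C,T} ∩ JQW={A,C,T} → {A,C,T} (+0)
site 1, node KX: K={G} ∪ X={T} → {G,T} (+1)
site 1, node KXY: KX={G,T} ∩ Y={T} → {T} (+0)
site 1, node FKXY: F={A} ∪ KXY={T} → {A,T} (+1)
site 1, node QW: Q={C} ∪ W={G} → {C,G} (+1)
site 1, node JQW: J={T} ∪ QW={C,G} → {C,G,T} (+1)
site 1, node FJKQWXY: FKXY={A,T} ∩ JQW={C,G,T} → {T} (+0)
site 2, node KX: K={A} ∪ X={C} → {A,C} (+1)
site 2, node KXY: KX={A,C} ∩ Y={C} → {C} (+0)
site 2, node FKXY: F={T} ∪ KXY={C} → {C,T} (+1)
site 2, node QW: Q={G} ∩ W={G} → {G} (+0)
site 2, node JQW: J={G} ∩ QW={G} → {G} (+0)
site 2, node FJKQWXY: FKXY={C,T} ∪ JQW={G} → {C,G,T} (+1)
per-site changes: [4, 4, 3]; total = 11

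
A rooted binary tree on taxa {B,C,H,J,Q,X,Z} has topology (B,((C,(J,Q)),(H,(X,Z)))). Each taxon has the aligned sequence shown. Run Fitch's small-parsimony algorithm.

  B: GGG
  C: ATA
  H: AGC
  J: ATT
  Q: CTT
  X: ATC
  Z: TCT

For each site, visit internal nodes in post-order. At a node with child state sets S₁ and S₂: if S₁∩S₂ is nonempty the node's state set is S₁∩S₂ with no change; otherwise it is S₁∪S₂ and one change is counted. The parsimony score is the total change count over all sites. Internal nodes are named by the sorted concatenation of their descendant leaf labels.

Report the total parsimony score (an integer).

10

[col 0] JQ: children J:{A}, Q:{C} ∪→ {A,C}; cost 1
[col 0] CJQ: children C:{A}, JQ:{A,C} ∩→ {A}; cost 0
[col 0] XZ: children X:{A}, Z:{T} ∪→ {A,T}; cost 1
[col 0] HXZ: children H:{A}, XZ:{A,T} ∩→ {A}; cost 0
[col 0] CHJQXZ: children CJQ:{A}, HXZ:{A} ∩→ {A}; cost 0
[col 0] BCHJQXZ: children B:{G}, CHJQXZ:{A} ∪→ {A,G}; cost 1
[col 1] JQ: children J:{T}, Q:{T} ∩→ {T}; cost 0
[col 1] CJQ: children C:{T}, JQ:{T} ∩→ {T}; cost 0
[col 1] XZ: children X:{T}, Z:{C} ∪→ {C,T}; cost 1
[col 1] HXZ: children H:{G}, XZ:{C,T} ∪→ {C,G,T}; cost 1
[col 1] CHJQXZ: children CJQ:{T}, HXZ:{C,G,T} ∩→ {T}; cost 0
[col 1] BCHJQXZ: children B:{G}, CHJQXZ:{T} ∪→ {G,T}; cost 1
[col 2] JQ: children J:{T}, Q:{T} ∩→ {T}; cost 0
[col 2] CJQ: children C:{A}, JQ:{T} ∪→ {A,T}; cost 1
[col 2] XZ: children X:{C}, Z:{T} ∪→ {C,T}; cost 1
[col 2] HXZ: children H:{C}, XZ:{C,T} ∩→ {C}; cost 0
[col 2] CHJQXZ: children CJQ:{A,T}, HXZ:{C} ∪→ {A,C,T}; cost 1
[col 2] BCHJQXZ: children B:{G}, CHJQXZ:{A,C,T} ∪→ {A,C,G,T}; cost 1
per-site changes: [3, 3, 4]; total = 10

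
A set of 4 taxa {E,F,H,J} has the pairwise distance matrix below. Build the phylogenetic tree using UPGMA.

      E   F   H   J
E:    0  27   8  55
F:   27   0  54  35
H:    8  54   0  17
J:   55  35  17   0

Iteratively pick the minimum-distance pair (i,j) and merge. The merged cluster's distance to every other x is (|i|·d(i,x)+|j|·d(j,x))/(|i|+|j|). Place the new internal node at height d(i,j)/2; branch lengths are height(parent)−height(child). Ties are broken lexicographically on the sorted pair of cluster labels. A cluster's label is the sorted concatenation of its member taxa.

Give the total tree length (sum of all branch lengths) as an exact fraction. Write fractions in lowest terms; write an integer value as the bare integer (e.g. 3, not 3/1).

239/4

step 1: merge (E,H) at d=8; branch lengths E→4, H→4; new cluster EH
  updated: d(EH,F)=81/2, d(EH,J)=36
step 2: merge (F,J) at d=35; branch lengths F→35/2, J→35/2; new cluster FJ
  updated: d(EH,FJ)=153/4
step 3: merge (EH,FJ) at d=153/4; branch lengths EH→121/8, FJ→13/8; new cluster EFHJ
final tree: ((E:4,H:4):121/8,(F:35/2,J:35/2):13/8)
total length: 239/4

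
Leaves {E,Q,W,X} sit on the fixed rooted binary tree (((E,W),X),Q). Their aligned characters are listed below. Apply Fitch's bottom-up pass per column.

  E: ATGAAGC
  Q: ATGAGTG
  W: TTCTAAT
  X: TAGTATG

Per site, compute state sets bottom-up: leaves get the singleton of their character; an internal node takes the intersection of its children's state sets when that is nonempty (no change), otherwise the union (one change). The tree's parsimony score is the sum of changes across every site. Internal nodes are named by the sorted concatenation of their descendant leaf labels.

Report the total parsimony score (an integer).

[col 0] EW: children E:{A}, W:{T} ∪→ {A,T}; cost 1
[col 0] EWX: children EW:{A,T}, X:{T} ∩→ {T}; cost 0
[col 0] EQWX: children EWX:{T}, Q:{A} ∪→ {A,T}; cost 1
[col 1] EW: children E:{T}, W:{T} ∩→ {T}; cost 0
[col 1] EWX: children EW:{T}, X:{A} ∪→ {A,T}; cost 1
[col 1] EQWX: children EWX:{A,T}, Q:{T} ∩→ {T}; cost 0
[col 2] EW: children E:{G}, W:{C} ∪→ {C,G}; cost 1
[col 2] EWX: children EW:{C,G}, X:{G} ∩→ {G}; cost 0
[col 2] EQWX: children EWX:{G}, Q:{G} ∩→ {G}; cost 0
[col 3] EW: children E:{A}, W:{T} ∪→ {A,T}; cost 1
[col 3] EWX: children EW:{A,T}, X:{T} ∩→ {T}; cost 0
[col 3] EQWX: children EWX:{T}, Q:{A} ∪→ {A,T}; cost 1
[col 4] EW: children E:{A}, W:{A} ∩→ {A}; cost 0
[col 4] EWX: children EW:{A}, X:{A} ∩→ {A}; cost 0
[col 4] EQWX: children EWX:{A}, Q:{G} ∪→ {A,G}; cost 1
[col 5] EW: children E:{G}, W:{A} ∪→ {A,G}; cost 1
[col 5] EWX: children EW:{A,G}, X:{T} ∪→ {A,G,T}; cost 1
[col 5] EQWX: children EWX:{A,G,T}, Q:{T} ∩→ {T}; cost 0
[col 6] EW: children E:{C}, W:{T} ∪→ {C,T}; cost 1
[col 6] EWX: children EW:{C,T}, X:{G} ∪→ {C,G,T}; cost 1
[col 6] EQWX: children EWX:{C,G,T}, Q:{G} ∩→ {G}; cost 0
per-site changes: [2, 1, 1, 2, 1, 2, 2]; total = 11

11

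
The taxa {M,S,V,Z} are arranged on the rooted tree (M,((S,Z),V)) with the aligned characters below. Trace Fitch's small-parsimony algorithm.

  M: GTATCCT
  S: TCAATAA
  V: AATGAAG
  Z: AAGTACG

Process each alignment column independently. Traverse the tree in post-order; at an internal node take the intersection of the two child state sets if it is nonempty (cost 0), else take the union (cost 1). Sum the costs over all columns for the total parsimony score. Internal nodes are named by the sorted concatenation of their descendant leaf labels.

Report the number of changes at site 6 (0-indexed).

2

SZ@0: {T} ∪ {A} = {A,T} (union, +1)
SVZ@0: {A,T} ∩ {A} = {A} (intersection, +0)
MSVZ@0: {G} ∪ {A} = {A,G} (union, +1)
SZ@1: {C} ∪ {A} = {A,C} (union, +1)
SVZ@1: {A,C} ∩ {A} = {A} (intersection, +0)
MSVZ@1: {T} ∪ {A} = {A,T} (union, +1)
SZ@2: {A} ∪ {G} = {A,G} (union, +1)
SVZ@2: {A,G} ∪ {T} = {A,G,T} (union, +1)
MSVZ@2: {A} ∩ {A,G,T} = {A} (intersection, +0)
SZ@3: {A} ∪ {T} = {A,T} (union, +1)
SVZ@3: {A,T} ∪ {G} = {A,G,T} (union, +1)
MSVZ@3: {T} ∩ {A,G,T} = {T} (intersection, +0)
SZ@4: {T} ∪ {A} = {A,T} (union, +1)
SVZ@4: {A,T} ∩ {A} = {A} (intersection, +0)
MSVZ@4: {C} ∪ {A} = {A,C} (union, +1)
SZ@5: {A} ∪ {C} = {A,C} (union, +1)
SVZ@5: {A,C} ∩ {A} = {A} (intersection, +0)
MSVZ@5: {C} ∪ {A} = {A,C} (union, +1)
SZ@6: {A} ∪ {G} = {A,G} (union, +1)
SVZ@6: {A,G} ∩ {G} = {G} (intersection, +0)
MSVZ@6: {T} ∪ {G} = {G,T} (union, +1)
per-site changes: [2, 2, 2, 2, 2, 2, 2]; total = 14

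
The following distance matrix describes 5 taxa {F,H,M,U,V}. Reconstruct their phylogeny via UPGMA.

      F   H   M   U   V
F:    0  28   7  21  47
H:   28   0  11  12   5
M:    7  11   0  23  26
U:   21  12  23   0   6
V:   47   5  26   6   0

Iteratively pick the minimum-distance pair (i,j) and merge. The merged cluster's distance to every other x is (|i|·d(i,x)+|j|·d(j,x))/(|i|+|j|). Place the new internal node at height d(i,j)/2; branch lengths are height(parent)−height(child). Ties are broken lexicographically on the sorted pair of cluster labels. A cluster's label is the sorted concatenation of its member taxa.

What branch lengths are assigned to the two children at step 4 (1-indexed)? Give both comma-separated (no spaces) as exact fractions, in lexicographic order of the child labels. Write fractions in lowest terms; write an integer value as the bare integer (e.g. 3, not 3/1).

iteration 1: select H,V (d=5); attach at lengths (5/2, 5/2); label the merged cluster HV
  updated: d(F,HV)=75/2, d(HV,M)=37/2, d(HV,U)=9
iteration 2: select F,M (d=7); attach at lengths (7/2, 7/2); label the merged cluster FM
  updated: d(FM,HV)=28, d(FM,U)=22
iteration 3: select HV,U (d=9); attach at lengths (2, 9/2); label the merged cluster HUV
  updated: d(FM,HUV)=26
iteration 4: select FM,HUV (d=26); attach at lengths (19/2, 17/2); label the merged cluster FHMUV
final tree: ((F:7/2,M:7/2):19/2,((H:5/2,V:5/2):2,U:9/2):17/2)
total length: 73/2

19/2,17/2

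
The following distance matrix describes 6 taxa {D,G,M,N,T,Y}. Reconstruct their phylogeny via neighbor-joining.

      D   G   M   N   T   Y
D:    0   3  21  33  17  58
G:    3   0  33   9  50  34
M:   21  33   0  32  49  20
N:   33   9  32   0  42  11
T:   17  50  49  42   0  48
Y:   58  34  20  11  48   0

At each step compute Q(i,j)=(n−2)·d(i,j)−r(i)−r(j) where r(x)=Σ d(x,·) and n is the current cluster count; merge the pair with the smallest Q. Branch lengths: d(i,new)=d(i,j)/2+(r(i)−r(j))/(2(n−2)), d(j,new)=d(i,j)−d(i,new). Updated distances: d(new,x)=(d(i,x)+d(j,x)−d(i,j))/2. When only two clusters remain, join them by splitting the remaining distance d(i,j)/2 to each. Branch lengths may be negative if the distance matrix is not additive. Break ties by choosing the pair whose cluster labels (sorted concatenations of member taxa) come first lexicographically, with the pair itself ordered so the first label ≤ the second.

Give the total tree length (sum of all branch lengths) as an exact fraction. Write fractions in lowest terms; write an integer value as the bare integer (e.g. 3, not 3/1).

step 1: merge (D,T) at d=17, Q=-270; branch lengths D→-3/4, T→71/4; new cluster DT
  updated: d(DT,G)=18, d(DT,M)=53/2, d(DT,N)=29, d(DT,Y)=89/2
step 2: merge (M,Y) at d=20, Q=-161; branch lengths M→31/3, Y→29/3; new cluster MY
  updated: d(DT,MY)=51/2, d(G,MY)=47/2, d(MY,N)=23/2
step 3: merge (DT,G) at d=18, Q=-87; branch lengths DT→29/2, G→7/2; new cluster DGT
  updated: d(DGT,MY)=31/2, d(DGT,N)=10
step 4: merge (DGT,MY) at d=31/2, Q=-37; branch lengths DGT→7, MY→17/2; new cluster DGMTY
  updated: d(DGMTY,N)=3
step 5: merge (DGMTY,N) at d=3; branch lengths DGMTY→3/2, N→3/2; new cluster DGMNTY
final tree: ((((D:-3/4,T:71/4):29/2,G:7/2):7,(M:31/3,Y:29/3):17/2):3/2,N:3/2)
total length: 147/2

147/2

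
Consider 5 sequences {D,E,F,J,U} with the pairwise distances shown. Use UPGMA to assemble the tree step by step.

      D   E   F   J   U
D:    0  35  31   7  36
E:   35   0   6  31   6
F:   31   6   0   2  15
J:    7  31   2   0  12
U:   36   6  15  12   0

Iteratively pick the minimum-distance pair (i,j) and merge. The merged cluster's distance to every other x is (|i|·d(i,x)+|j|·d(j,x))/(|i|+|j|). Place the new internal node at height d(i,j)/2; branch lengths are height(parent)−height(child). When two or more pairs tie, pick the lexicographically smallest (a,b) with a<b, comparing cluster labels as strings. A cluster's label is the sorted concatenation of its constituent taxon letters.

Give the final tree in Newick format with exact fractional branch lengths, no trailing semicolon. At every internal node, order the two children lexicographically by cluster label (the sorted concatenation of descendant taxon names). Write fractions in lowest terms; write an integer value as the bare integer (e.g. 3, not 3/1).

(D:109/8,((E:3,U:3):5,(F:1,J:1):7):45/8)

1. join F+J (d=2) ⇒ FJ; edges |F|=1, |J|=1
  updated: d(D,FJ)=19, d(E,FJ)=37/2, d(FJ,U)=27/2
2. join E+U (d=6) ⇒ EU; edges |E|=3, |U|=3
  updated: d(D,EU)=71/2, d(EU,FJ)=16
3. join EU+FJ (d=16) ⇒ EFJU; edges |EU|=5, |FJ|=7
  updated: d(D,EFJU)=109/4
4. join D+EFJU (d=109/4) ⇒ DEFJU; edges |D|=109/8, |EFJU|=45/8
final tree: (D:109/8,((E:3,U:3):5,(F:1,J:1):7):45/8)
total length: 157/4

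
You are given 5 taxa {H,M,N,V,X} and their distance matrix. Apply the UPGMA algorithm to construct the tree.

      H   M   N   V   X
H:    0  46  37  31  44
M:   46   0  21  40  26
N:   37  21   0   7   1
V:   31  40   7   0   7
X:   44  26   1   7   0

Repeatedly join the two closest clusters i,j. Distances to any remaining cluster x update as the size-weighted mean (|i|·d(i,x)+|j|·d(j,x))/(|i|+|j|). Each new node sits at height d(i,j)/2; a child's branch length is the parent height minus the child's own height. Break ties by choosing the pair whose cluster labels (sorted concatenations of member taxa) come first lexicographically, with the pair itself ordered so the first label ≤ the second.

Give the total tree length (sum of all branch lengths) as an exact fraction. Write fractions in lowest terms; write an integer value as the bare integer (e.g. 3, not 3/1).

1. join N+X (d=1) ⇒ NX; edges |N|=1/2, |X|=1/2
  updated: d(H,NX)=81/2, d(M,NX)=47/2, d(NX,V)=7
2. join NX+V (d=7) ⇒ NVX; edges |NX|=3, |V|=7/2
  updated: d(H,NVX)=112/3, d(M,NVX)=29
3. join M+NVX (d=29) ⇒ MNVX; edges |M|=29/2, |NVX|=11
  updated: d(H,MNVX)=79/2
4. join H+MNVX (d=79/2) ⇒ HMNVX; edges |H|=79/4, |MNVX|=21/4
final tree: (H:79/4,(M:29/2,((N:1/2,X:1/2):3,V:7/2):11):21/4)
total length: 58

58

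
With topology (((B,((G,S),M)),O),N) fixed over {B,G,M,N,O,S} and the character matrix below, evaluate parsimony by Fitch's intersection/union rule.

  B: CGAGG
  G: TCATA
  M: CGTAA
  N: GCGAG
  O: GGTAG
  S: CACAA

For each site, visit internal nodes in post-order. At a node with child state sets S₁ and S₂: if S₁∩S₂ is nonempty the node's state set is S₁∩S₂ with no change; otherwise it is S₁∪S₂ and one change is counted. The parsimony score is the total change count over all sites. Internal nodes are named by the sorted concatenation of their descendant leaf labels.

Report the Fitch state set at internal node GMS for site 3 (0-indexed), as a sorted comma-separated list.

GS@0: {T} ∪ {C} = {C,T} (union, +1)
GMS@0: {C,T} ∩ {C} = {C} (intersection, +0)
BGMS@0: {C} ∩ {C} = {C} (intersection, +0)
BGMOS@0: {C} ∪ {G} = {C,G} (union, +1)
BGMNOS@0: {C,G} ∩ {G} = {G} (intersection, +0)
GS@1: {C} ∪ {A} = {A,C} (union, +1)
GMS@1: {A,C} ∪ {G} = {A,C,G} (union, +1)
BGMS@1: {G} ∩ {A,C,G} = {G} (intersection, +0)
BGMOS@1: {G} ∩ {G} = {G} (intersection, +0)
BGMNOS@1: {G} ∪ {C} = {C,G} (union, +1)
GS@2: {A} ∪ {C} = {A,C} (union, +1)
GMS@2: {A,C} ∪ {T} = {A,C,T} (union, +1)
BGMS@2: {A} ∩ {A,C,T} = {A} (intersection, +0)
BGMOS@2: {A} ∪ {T} = {A,T} (union, +1)
BGMNOS@2: {A,T} ∪ {G} = {A,G,T} (union, +1)
GS@3: {T} ∪ {A} = {A,T} (union, +1)
GMS@3: {A,T} ∩ {A} = {A} (intersection, +0)
BGMS@3: {G} ∪ {A} = {A,G} (union, +1)
BGMOS@3: {A,G} ∩ {A} = {A} (intersection, +0)
BGMNOS@3: {A} ∩ {A} = {A} (intersection, +0)
GS@4: {A} ∩ {A} = {A} (intersection, +0)
GMS@4: {A} ∩ {A} = {A} (intersection, +0)
BGMS@4: {G} ∪ {A} = {A,G} (union, +1)
BGMOS@4: {A,G} ∩ {G} = {G} (intersection, +0)
BGMNOS@4: {G} ∩ {G} = {G} (intersection, +0)
per-site changes: [2, 3, 4, 2, 1]; total = 12

A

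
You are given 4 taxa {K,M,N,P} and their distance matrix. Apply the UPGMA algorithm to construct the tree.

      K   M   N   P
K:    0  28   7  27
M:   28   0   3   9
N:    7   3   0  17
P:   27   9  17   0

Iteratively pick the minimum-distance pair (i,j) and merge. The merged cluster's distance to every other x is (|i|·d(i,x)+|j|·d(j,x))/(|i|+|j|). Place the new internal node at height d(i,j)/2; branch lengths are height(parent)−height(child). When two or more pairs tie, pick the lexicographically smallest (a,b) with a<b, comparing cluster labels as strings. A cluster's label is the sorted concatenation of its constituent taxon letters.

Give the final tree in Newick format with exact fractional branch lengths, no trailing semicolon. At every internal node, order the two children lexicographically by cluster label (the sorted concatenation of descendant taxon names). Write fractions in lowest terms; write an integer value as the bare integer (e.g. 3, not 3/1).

(K:31/3,((M:3/2,N:3/2):5,P:13/2):23/6)

step 1: merge (M,N) at d=3; branch lengths M→3/2, N→3/2; new cluster MN
  updated: d(K,MN)=35/2, d(MN,P)=13
step 2: merge (MN,P) at d=13; branch lengths MN→5, P→13/2; new cluster MNP
  updated: d(K,MNP)=62/3
step 3: merge (K,MNP) at d=62/3; branch lengths K→31/3, MNP→23/6; new cluster KMNP
final tree: (K:31/3,((M:3/2,N:3/2):5,P:13/2):23/6)
total length: 86/3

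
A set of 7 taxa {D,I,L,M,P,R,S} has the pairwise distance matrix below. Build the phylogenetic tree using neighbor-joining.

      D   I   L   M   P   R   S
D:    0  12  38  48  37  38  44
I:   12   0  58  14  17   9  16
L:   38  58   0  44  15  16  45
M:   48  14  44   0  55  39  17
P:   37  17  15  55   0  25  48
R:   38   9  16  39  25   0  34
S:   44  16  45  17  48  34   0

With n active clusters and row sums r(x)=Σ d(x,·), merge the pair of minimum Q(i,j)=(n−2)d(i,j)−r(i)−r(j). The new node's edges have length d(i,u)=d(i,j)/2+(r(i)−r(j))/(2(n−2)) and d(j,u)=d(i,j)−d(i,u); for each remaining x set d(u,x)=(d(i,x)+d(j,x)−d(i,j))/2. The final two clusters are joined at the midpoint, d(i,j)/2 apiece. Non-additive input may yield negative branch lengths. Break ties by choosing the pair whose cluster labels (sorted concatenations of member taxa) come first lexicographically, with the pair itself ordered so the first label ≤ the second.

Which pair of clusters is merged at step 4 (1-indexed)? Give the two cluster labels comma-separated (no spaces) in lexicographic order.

1. join L+P (d=15, Q=-338) ⇒ LP; edges |L|=47/5, |P|=28/5
  updated: d(D,LP)=30, d(I,LP)=30, d(LP,M)=42, d(LP,R)=13, d(LP,S)=39
2. join M+S (d=17, Q=-242) ⇒ MS; edges |M|=39/4, |S|=29/4
  updated: d(D,MS)=75/2, d(I,MS)=13/2, d(LP,MS)=32, d(MS,R)=28
3. join LP+R (d=13, Q=-154) ⇒ LPR; edges |LP|=28/3, |R|=11/3
  updated: d(D,LPR)=55/2, d(I,LPR)=13, d(LPR,MS)=47/2
4. join D+LPR (d=55/2, Q=-86) ⇒ DLPR; edges |D|=17, |LPR|=21/2
  updated: d(DLPR,I)=-5/4, d(DLPR,MS)=67/4
5. join DLPR+I (d=-5/4, Q=-22) ⇒ DILPR; edges |DLPR|=9/2, |I|=-23/4
  updated: d(DILPR,MS)=49/4
6. join DILPR+MS (d=49/4) ⇒ DILMPRS; edges |DILPR|=49/8, |MS|=49/8
final tree: (((D:17,((L:47/5,P:28/5):28/3,R:11/3):21/2):9/2,I:-23/4):49/8,(M:39/4,S:29/4):49/8)
total length: 167/2

D,LPR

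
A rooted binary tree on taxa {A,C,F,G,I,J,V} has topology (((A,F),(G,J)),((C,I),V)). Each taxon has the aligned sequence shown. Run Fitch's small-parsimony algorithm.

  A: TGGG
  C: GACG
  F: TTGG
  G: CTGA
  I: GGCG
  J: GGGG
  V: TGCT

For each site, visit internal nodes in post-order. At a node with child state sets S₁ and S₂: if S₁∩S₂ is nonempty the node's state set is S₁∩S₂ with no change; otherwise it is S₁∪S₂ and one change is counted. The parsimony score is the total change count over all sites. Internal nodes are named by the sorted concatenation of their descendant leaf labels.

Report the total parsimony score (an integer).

site 0, node AF: A={T} ∩ F={T} → {T} (+0)
site 0, node GJ: G={C} ∪ J={G} → {C,G} (+1)
site 0, node AFGJ: AF={T} ∪ GJ={C,G} → {C,G,T} (+1)
site 0, node CI: C={G} ∩ I={G} → {G} (+0)
site 0, node CIV: CI={G} ∪ V={T} → {G,T} (+1)
site 0, node ACFGIJV: AFGJ={C,G,T} ∩ CIV={G,T} → {G,T} (+0)
site 1, node AF: A={G} ∪ F={T} → {G,T} (+1)
site 1, node GJ: G={T} ∪ J={G} → {G,T} (+1)
site 1, node AFGJ: AF={G,T} ∩ GJ={G,T} → {G,T} (+0)
site 1, node CI: C={A} ∪ I={G} → {A,G} (+1)
site 1, node CIV: CI={A,G} ∩ V={G} → {G} (+0)
site 1, node ACFGIJV: AFGJ={G,T} ∩ CIV={G} → {G} (+0)
site 2, node AF: A={G} ∩ F={G} → {G} (+0)
site 2, node GJ: G={G} ∩ J={G} → {G} (+0)
site 2, node AFGJ: AF={G} ∩ GJ={G} → {G} (+0)
site 2, node CI: C={C} ∩ I={C} → {C} (+0)
site 2, node CIV: CI={C} ∩ V={C} → {C} (+0)
site 2, node ACFGIJV: AFGJ={G} ∪ CIV={C} → {C,G} (+1)
site 3, node AF: A={G} ∩ F={G} → {G} (+0)
site 3, node GJ: G={A} ∪ J={G} → {A,G} (+1)
site 3, node AFGJ: AF={G} ∩ GJ={A,G} → {G} (+0)
site 3, node CI: C={G} ∩ I={G} → {G} (+0)
site 3, node CIV: CI={G} ∪ V={T} → {G,T} (+1)
site 3, node ACFGIJV: AFGJ={G} ∩ CIV={G,T} → {G} (+0)
per-site changes: [3, 3, 1, 2]; total = 9

9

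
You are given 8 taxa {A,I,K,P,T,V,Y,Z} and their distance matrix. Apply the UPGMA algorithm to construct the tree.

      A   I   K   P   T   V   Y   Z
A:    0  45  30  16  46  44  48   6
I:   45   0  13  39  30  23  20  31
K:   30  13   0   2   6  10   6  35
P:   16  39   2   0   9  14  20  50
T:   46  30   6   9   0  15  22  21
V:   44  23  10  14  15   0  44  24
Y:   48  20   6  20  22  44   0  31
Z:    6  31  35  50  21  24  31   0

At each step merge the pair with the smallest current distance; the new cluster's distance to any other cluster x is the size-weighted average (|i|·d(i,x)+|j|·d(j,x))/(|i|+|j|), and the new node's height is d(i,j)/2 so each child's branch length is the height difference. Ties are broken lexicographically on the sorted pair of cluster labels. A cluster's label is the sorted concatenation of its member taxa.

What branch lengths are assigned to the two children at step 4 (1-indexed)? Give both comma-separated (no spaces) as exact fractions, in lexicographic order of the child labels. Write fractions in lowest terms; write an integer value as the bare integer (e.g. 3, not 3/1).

step 1: merge (K,P) at d=2; branch lengths K→1, P→1; new cluster KP
  updated: d(A,KP)=23, d(I,KP)=26, d(KP,T)=15/2, d(KP,V)=12, d(KP,Y)=13, d(KP,Z)=85/2
step 2: merge (A,Z) at d=6; branch lengths A→3, Z→3; new cluster AZ
  updated: d(AZ,I)=38, d(AZ,KP)=131/4, d(AZ,T)=67/2, d(AZ,V)=34, d(AZ,Y)=79/2
step 3: merge (KP,T) at d=15/2; branch lengths KP→11/4, T→15/4; new cluster KPT
  updated: d(AZ,KPT)=33, d(I,KPT)=82/3, d(KPT,V)=13, d(KPT,Y)=16
step 4: merge (KPT,V) at d=13; branch lengths KPT→11/4, V→13/2; new cluster KPTV
  updated: d(AZ,KPTV)=133/4, d(I,KPTV)=105/4, d(KPTV,Y)=23
step 5: merge (I,Y) at d=20; branch lengths I→10, Y→10; new cluster IY
  updated: d(AZ,IY)=155/4, d(IY,KPTV)=197/8
step 6: merge (IY,KPTV) at d=197/8; branch lengths IY→37/16, KPTV→93/16; new cluster IKPTVY
  updated: d(AZ,IKPTVY)=421/12
step 7: merge (AZ,IKPTVY) at d=421/12; branch lengths AZ→349/24, IKPTVY→251/48; new cluster AIKPTVYZ
final tree: ((A:3,Z:3):349/24,((I:10,Y:10):37/16,(((K:1,P:1):11/4,T:15/4):11/4,V:13/2):93/16):251/48)
total length: 3439/48

11/4,13/2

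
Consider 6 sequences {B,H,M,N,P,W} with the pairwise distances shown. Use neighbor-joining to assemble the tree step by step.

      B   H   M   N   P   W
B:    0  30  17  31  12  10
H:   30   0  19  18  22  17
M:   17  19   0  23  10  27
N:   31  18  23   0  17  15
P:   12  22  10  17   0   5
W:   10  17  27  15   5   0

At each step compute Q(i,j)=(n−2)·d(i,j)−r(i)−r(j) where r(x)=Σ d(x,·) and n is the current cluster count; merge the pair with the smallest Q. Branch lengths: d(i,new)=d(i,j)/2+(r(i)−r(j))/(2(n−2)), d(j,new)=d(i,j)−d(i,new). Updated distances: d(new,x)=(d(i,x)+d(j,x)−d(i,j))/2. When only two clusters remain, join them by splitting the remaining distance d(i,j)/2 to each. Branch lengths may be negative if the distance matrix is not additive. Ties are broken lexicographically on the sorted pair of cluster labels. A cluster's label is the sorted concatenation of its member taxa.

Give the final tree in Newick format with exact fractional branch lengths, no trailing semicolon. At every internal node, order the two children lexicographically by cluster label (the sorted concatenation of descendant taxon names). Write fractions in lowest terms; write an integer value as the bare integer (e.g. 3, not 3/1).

step 1: merge (H,N) at d=18, Q=-138; branch lengths H→37/4, N→35/4; new cluster HN
  updated: d(B,HN)=43/2, d(HN,M)=12, d(HN,P)=21/2, d(HN,W)=7
step 2: merge (HN,M) at d=12, Q=-81; branch lengths HN→7/2, M→17/2; new cluster HMN
  updated: d(B,HMN)=53/4, d(HMN,P)=17/4, d(HMN,W)=11
step 3: merge (B,W) at d=10, Q=-165/4; branch lengths B→117/16, W→43/16; new cluster BW
  updated: d(BW,HMN)=57/8, d(BW,P)=7/2
step 4: merge (BW,HMN) at d=57/8, Q=-119/8; branch lengths BW→51/16, HMN→63/16; new cluster BHMNW
  updated: d(BHMNW,P)=5/16
step 5: merge (BHMNW,P) at d=5/16; branch lengths BHMNW→5/32, P→5/32; new cluster BHMNPW
final tree: (((B:117/16,W:43/16):51/16,((H:37/4,N:35/4):7/2,M:17/2):63/16):5/32,P:5/32)
total length: 759/16

(((B:117/16,W:43/16):51/16,((H:37/4,N:35/4):7/2,M:17/2):63/16):5/32,P:5/32)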